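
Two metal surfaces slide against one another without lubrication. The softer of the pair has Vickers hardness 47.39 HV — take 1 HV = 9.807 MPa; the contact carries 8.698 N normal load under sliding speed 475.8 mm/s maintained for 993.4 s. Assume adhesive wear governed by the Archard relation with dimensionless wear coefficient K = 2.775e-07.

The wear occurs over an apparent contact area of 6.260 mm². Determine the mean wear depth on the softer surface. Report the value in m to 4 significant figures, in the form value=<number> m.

value=3.921e-07 m

Intermediates are printed rounded. All working math keeps full precision; rounded just once, at four significant figures.
Convert: Sliding speed v = 475.8 mm/s = 0.4758 m/s. Sliding distance L = v·t = 0.4758 m/s × 993.4 s = 472.7 m.
Convert: Hardness H = 47.39 HV × 9.807 MPa/HV = 464.8 MPa = 4.648e+08 Pa.
Convert: Contact area A = 6.260 mm² = 6.260e-06 m².
In SI base units, W = 8.698 N, H = 4.648e+08 Pa, K = 2.775e-07.
Archard volume V = K·W·L/H = 2.775e-07 · 8.698 · 472.7 / 4.648e+08 = 2.455e-12 m³.
Average depth h = V/A = 2.455e-12 / 6.260e-06 = 3.921e-07 m.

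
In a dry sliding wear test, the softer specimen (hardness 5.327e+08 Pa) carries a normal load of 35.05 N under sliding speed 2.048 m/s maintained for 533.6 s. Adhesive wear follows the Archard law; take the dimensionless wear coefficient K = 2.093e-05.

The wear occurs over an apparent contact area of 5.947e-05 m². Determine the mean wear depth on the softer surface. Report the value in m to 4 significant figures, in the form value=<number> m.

Intermediate values are shown rounded — the computation carries exact precision; one final rounding, at four significant figures.
Convert: Distance covered L = v·t = 2.048 m/s × 533.6 s = 1093 m.
Restated in SI base units: W = 35.05 N, H = 5.327e+08 Pa, K = 2.093e-05.
Wear volume V = K·W·L/H = 2.093e-05 · 35.05 · 1093 / 5.327e+08 = 1.505e-09 m³.
Depth of wear h = V/A = 1.505e-09 / 5.947e-05 = 2.531e-05 m.

value=2.531e-05 m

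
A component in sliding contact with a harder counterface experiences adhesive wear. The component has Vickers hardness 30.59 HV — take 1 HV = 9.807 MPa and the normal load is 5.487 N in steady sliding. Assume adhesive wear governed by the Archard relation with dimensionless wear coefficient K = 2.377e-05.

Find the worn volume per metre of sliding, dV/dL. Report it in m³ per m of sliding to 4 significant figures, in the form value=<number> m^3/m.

Each operation maintains exact precision. Intermediate values appear rounded — one final rounding: 4 significant digits.
Convert: Hardness H = 30.59 HV × 9.807 MPa/HV = 300.0 MPa = 3.000e+08 Pa.
In SI base units: W = 5.487 N, H = 3.000e+08 Pa, K = 2.377e-05.
Rate of wear dV/dL = K·W/H — distance-free: 2.377e-05 · 5.487 / 3.000e+08 = 4.348e-13 m³/m.

value=4.348e-13 m^3/m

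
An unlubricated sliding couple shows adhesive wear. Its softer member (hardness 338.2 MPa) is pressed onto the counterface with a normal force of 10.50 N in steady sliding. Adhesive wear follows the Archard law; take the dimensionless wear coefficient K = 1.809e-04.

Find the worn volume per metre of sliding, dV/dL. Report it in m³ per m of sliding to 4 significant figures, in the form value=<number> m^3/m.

value=5.616e-12 m^3/m

Intermediates are shown rounded, and the algebra maintains exact precision; one final rounding, at four significant figures.
Convert: Hardness H = 338.2 MPa = 3.382e+08 Pa.
Working in SI base units: W = 10.50 N, H = 3.382e+08 Pa, K = 1.809e-04.
Rate of wear dV/dL = K·W/H (no L dependence): 1.809e-04 · 10.50 / 3.382e+08 = 5.616e-12 m³/m.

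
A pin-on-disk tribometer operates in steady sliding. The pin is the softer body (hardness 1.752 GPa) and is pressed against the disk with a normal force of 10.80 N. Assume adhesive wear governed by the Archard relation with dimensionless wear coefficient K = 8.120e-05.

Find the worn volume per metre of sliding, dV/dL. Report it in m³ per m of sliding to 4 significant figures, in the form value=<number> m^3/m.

value=5.005e-13 m^3/m

Each operation keeps full float precision — the intermediates are shown rounded. Rounded once at the end, at four significant digits.
Convert: Hardness H = 1.752 GPa = 1.752e+09 Pa.
Collected in SI base units: W = 10.80 N, H = 1.752e+09 Pa, K = 8.120e-05.
Wear rate dV/dL = K·W/H, per unit distance: 8.120e-05 · 10.80 / 1.752e+09 = 5.005e-13 m³/m.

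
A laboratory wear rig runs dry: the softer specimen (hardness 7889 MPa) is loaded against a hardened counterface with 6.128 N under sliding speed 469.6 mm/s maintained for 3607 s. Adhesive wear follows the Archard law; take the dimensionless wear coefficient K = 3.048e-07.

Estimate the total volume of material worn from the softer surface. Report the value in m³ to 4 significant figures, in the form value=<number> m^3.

All arithmetic holds full float precision — quoted intermediates are rounded. Rounded just once, at four significant figures.
Sliding speed v = 469.6 mm/s = 0.4696 m/s. Distance L = v·t = 0.4696 m/s × 3607 s = 1694 m.
Hardness H = 7889 MPa = 7.889e+09 Pa.
Expressed in SI base units: W = 6.128 N, H = 7.889e+09 Pa, K = 3.048e-07.
The Archard volume V = K·W·L/H = 3.048e-07 · 6.128 · 1694 / 7.889e+09 = 4.010e-13 m³.

value=4.010e-13 m^3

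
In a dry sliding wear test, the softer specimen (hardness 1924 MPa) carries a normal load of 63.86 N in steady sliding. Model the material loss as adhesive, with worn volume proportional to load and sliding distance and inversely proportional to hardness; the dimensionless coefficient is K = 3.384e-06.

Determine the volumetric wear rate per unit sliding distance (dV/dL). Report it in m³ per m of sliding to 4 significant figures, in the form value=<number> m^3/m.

value=1.123e-13 m^3/m

Printed values are rounded, and all arithmetic keeps exact precision; a single final rounding to four significant figures.
Convert: Hardness H = 1924 MPa = 1.924e+09 Pa.
In SI base units: W = 63.86 N, H = 1.924e+09 Pa, K = 3.384e-06.
Wear rate dV/dL = K·W/H, per unit distance: 3.384e-06 · 63.86 / 1.924e+09 = 1.123e-13 m³/m.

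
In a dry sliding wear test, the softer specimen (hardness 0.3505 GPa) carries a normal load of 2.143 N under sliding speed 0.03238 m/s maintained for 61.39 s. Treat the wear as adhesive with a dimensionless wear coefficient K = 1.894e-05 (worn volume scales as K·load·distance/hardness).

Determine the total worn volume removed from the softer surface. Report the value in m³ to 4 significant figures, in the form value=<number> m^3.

value=2.302e-13 m^3

The intermediates are printed rounded; the computation keeps exact precision. Rounded just once: 4 significant figures.
Convert: Path length L = v·t = 0.03238 m/s × 61.39 s = 1.988 m.
Convert: Hardness H = 0.3505 GPa = 3.505e+08 Pa.
As SI base values: W = 2.143 N, H = 3.505e+08 Pa, K = 1.894e-05.
Volume removed: V = K·W·L/H = 1.894e-05 · 2.143 · 1.988 / 3.505e+08 = 2.302e-13 m³.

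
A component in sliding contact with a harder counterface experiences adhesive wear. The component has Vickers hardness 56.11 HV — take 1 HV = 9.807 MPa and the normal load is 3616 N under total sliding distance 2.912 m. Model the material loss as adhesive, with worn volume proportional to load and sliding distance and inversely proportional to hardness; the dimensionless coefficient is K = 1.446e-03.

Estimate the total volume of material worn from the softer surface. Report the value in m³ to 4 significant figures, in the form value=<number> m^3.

Quoted intermediates are rounded — the algebra maintains exact precision. Rounded just once, at four significant digits.
Hardness H = 56.11 HV × 9.807 MPa/HV = 550.3 MPa = 5.503e+08 Pa.
Collected in SI base units: W = 3616 N, H = 5.503e+08 Pa, K = 1.446e-03.
Archard relation: V = K·W·L/H = 1.446e-03 · 3616 · 2.912 / 5.503e+08 = 2.767e-08 m³.

value=2.767e-08 m^3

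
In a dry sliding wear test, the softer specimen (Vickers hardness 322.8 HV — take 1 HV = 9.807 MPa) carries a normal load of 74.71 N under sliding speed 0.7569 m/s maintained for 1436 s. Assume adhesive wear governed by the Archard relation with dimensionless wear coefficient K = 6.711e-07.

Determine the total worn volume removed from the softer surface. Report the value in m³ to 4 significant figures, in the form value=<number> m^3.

value=1.721e-11 m^3

Each operation holds full precision; intermediate values are displayed rounded — rounded just once to four significant figures.
The distance L = v·t = 0.7569 m/s × 1436 s = 1087 m.
Hardness H = 322.8 HV × 9.807 MPa/HV = 3166 MPa = 3.166e+09 Pa.
Collected in SI base units: W = 74.71 N, H = 3.166e+09 Pa, K = 6.711e-07.
By Archard's law, V = K·W·L/H = 6.711e-07 · 74.71 · 1087 / 3.166e+09 = 1.721e-11 m³.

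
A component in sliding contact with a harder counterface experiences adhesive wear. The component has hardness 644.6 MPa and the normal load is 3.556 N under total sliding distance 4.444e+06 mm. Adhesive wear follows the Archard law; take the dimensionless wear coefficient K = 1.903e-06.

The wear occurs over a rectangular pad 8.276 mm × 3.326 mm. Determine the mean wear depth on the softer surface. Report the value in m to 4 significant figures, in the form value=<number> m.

value=1.695e-06 m

Intermediates are displayed rounded; all arithmetic holds full precision — rounded once at the end, at four significant digits.
Path length L = 4.444e+06 mm = 4444 m.
Hardness H = 644.6 MPa = 6.446e+08 Pa.
Pad sides 8.276 mm × 3.326 mm = 0.008276 m × 0.003326 m. Contact area A = 0.008276 m × 0.003326 m = 2.753e-05 m².
In SI base units, W = 3.556 N, H = 6.446e+08 Pa, K = 1.903e-06.
Archard volume V = K·W·L/H = 1.903e-06 · 3.556 · 4444 / 6.446e+08 = 4.665e-11 m³.
Mean wear depth h = V/A = 4.665e-11 / 2.753e-05 = 1.695e-06 m.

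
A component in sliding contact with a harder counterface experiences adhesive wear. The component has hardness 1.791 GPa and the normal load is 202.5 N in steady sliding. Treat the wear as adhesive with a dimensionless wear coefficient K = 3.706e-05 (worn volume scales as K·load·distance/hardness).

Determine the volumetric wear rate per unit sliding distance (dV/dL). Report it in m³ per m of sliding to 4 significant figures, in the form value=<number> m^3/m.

Intermediate values are printed rounded, and all arithmetic maintains exact precision, and one last rounding, at 4 significant figures.
Hardness H = 1.791 GPa = 1.791e+09 Pa.
In SI base units: W = 202.5 N, H = 1.791e+09 Pa, K = 3.706e-05.
Volumetric rate dV/dL = K·W/H, per unit distance: 3.706e-05 · 202.5 / 1.791e+09 = 4.190e-12 m³/m.

value=4.190e-12 m^3/m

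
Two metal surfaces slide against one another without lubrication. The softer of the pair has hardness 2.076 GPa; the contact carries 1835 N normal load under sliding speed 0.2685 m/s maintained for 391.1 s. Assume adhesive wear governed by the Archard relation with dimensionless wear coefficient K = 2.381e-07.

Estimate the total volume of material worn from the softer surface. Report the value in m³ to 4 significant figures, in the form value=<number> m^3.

The algebra runs at full precision, and displayed values are rounded, and one last rounding: 4 significant figures.
Convert: Distance covered L = v·t = 0.2685 m/s × 391.1 s = 105.0 m.
Convert: Hardness H = 2.076 GPa = 2.076e+09 Pa.
Working in SI base units: W = 1835 N, H = 2.076e+09 Pa, K = 2.381e-07.
Volume removed: V = K·W·L/H = 2.381e-07 · 1835 · 105.0 / 2.076e+09 = 2.210e-11 m³.

value=2.210e-11 m^3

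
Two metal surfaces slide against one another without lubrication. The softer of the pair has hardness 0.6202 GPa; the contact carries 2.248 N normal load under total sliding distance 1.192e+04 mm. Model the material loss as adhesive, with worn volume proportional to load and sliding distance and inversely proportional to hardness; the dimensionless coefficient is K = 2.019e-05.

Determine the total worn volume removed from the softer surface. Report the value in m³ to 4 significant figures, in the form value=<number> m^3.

value=8.723e-13 m^3

Each operation holds full precision — intermediates are shown rounded; one final rounding: 4 significant figures.
The distance L = 1.192e+04 mm = 11.92 m.
Hardness H = 0.6202 GPa = 6.202e+08 Pa.
Restated in SI base units: W = 2.248 N, H = 6.202e+08 Pa, K = 2.019e-05.
Archard volume V = K·W·L/H = 2.019e-05 · 2.248 · 11.92 / 6.202e+08 = 8.723e-13 m³.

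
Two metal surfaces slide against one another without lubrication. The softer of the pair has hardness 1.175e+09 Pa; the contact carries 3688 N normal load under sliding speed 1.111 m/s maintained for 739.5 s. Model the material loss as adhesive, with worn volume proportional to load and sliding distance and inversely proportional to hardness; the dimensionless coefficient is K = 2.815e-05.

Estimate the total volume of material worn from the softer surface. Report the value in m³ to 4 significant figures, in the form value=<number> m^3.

value=7.259e-08 m^3

Every step maintains full precision, and intermediate values are shown rounded, and a lone final rounding to four significant digits.
Convert: Total distance L = v·t = 1.111 m/s × 739.5 s = 821.6 m.
Expressed in SI base units: W = 3688 N, H = 1.175e+09 Pa, K = 2.815e-05.
Worn volume V = K·W·L/H = 2.815e-05 · 3688 · 821.6 / 1.175e+09 = 7.259e-08 m³.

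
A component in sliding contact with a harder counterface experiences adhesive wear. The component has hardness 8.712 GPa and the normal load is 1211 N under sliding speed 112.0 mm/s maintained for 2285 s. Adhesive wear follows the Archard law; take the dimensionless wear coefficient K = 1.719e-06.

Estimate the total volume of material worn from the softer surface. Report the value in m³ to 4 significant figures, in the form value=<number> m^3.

value=6.115e-11 m^3

Intermediate values are shown rounded — all working math maintains full precision; one final rounding to 4 significant figures.
Sliding speed v = 112.0 mm/s = 0.1120 m/s. Distance L = v·t = 0.1120 m/s × 2285 s = 255.9 m.
Hardness H = 8.712 GPa = 8.712e+09 Pa.
In SI base units: W = 1211 N, H = 8.712e+09 Pa, K = 1.719e-06.
Archard relation: V = K·W·L/H = 1.719e-06 · 1211 · 255.9 / 8.712e+09 = 6.115e-11 m³.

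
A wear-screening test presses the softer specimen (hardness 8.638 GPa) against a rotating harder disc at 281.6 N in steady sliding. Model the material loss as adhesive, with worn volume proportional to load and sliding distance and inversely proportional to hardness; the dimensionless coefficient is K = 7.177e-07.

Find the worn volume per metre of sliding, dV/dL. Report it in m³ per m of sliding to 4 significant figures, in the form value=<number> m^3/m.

value=2.340e-14 m^3/m

All working math holds full precision. Printed values are rounded. Rounded just once: 4 significant figures.
Hardness H = 8.638 GPa = 8.638e+09 Pa.
Collected in SI base units: W = 281.6 N, H = 8.638e+09 Pa, K = 7.177e-07.
The wear rate dV/dL = K·W/H, per unit distance: 7.177e-07 · 281.6 / 8.638e+09 = 2.340e-14 m³/m.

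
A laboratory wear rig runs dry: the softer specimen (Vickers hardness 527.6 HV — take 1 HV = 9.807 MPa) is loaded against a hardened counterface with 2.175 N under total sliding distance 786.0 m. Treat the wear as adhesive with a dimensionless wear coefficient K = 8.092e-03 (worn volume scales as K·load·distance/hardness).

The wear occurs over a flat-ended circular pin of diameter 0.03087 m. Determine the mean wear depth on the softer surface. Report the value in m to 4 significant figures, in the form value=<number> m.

Shown intermediates are rounded — each operation holds full precision. Rounded just once: four significant digits.
Hardness H = 527.6 HV × 9.807 MPa/HV = 5174 MPa = 5.174e+09 Pa.
Contact area A = π·d²/4 = π·(0.03087 m)²/4 = 7.485e-04 m².
Working in SI base units: W = 2.175 N, H = 5.174e+09 Pa, K = 8.092e-03.
Archard relation: V = K·W·L/H = 8.092e-03 · 2.175 · 786.0 / 5.174e+09 = 2.674e-09 m³.
Mean depth h = V/A = 2.674e-09 / 7.485e-04 = 3.572e-06 m.

value=3.572e-06 m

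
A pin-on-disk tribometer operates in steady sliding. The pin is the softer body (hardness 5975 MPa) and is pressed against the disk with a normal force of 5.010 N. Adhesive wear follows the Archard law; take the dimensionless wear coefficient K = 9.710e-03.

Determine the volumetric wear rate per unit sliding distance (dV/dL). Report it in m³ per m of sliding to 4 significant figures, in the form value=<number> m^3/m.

value=8.142e-12 m^3/m

Intermediates are printed rounded — each operation keeps full precision, and rounded once at the end: 4 significant digits.
Hardness H = 5975 MPa = 5.975e+09 Pa.
Working in SI base units: W = 5.010 N, H = 5.975e+09 Pa, K = 9.710e-03.
Volumetric rate dV/dL = K·W/H, per unit distance: 9.710e-03 · 5.010 / 5.975e+09 = 8.142e-12 m³/m.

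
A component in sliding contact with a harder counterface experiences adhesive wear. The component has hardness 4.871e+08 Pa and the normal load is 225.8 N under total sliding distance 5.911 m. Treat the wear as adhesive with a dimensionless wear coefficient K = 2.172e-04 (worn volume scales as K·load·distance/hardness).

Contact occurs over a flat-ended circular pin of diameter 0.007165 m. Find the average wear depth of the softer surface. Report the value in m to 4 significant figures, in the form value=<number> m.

value=1.476e-05 m

The intermediates appear rounded — the algebra maintains full float precision, and one last rounding, at four significant figures.
Contact area A = π·d²/4 = π·(0.007165 m)²/4 = 4.032e-05 m².
Working in SI base units: W = 225.8 N, H = 4.871e+08 Pa, K = 2.172e-04.
Volume removed: V = K·W·L/H = 2.172e-04 · 225.8 · 5.911 / 4.871e+08 = 5.952e-10 m³.
Average depth h = V/A = 5.952e-10 / 4.032e-05 = 1.476e-05 m.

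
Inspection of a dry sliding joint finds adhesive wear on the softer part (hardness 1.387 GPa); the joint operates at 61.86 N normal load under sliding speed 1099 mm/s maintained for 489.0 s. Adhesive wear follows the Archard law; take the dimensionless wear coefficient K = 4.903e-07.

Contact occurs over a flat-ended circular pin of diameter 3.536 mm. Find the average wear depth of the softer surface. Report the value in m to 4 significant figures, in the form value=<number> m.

value=1.197e-06 m

Every step runs at full precision; intermediates appear rounded. Rounded just once to four significant figures.
Convert: Sliding speed v = 1099 mm/s = 1.099 m/s. The distance L = v·t = 1.099 m/s × 489.0 s = 537.4 m.
Convert: Hardness H = 1.387 GPa = 1.387e+09 Pa.
Convert: Pin diameter d = 3.536 mm = 0.003536 m. Contact area A = π·d²/4 = π·(0.003536 m)²/4 = 9.820e-06 m².
Working in SI base units: W = 61.86 N, H = 1.387e+09 Pa, K = 4.903e-07.
Archard relation: V = K·W·L/H = 4.903e-07 · 61.86 · 537.4 / 1.387e+09 = 1.175e-11 m³.
Average depth h = V/A = 1.175e-11 / 9.820e-06 = 1.197e-06 m.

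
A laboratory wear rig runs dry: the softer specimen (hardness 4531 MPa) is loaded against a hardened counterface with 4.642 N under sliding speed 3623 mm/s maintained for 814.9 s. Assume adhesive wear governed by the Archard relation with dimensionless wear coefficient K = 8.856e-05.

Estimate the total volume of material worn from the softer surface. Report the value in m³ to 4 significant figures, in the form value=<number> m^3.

Intermediate values are displayed rounded. The algebra maintains full precision, and rounded once at the end, at four significant digits.
Sliding speed v = 3623 mm/s = 3.623 m/s. Sliding distance L = v·t = 3.623 m/s × 814.9 s = 2952 m.
Hardness H = 4531 MPa = 4.531e+09 Pa.
Collected in SI base units: W = 4.642 N, H = 4.531e+09 Pa, K = 8.856e-05.
Worn volume V = K·W·L/H = 8.856e-05 · 4.642 · 2952 / 4.531e+09 = 2.679e-10 m³.

value=2.679e-10 m^3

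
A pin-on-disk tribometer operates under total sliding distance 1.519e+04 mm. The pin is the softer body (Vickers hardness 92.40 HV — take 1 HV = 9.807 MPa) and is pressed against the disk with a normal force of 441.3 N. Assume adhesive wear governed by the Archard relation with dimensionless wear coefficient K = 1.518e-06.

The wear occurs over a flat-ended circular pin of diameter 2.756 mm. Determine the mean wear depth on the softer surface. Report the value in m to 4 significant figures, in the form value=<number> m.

All working math carries full float precision, and intermediate values are printed rounded; one last rounding, at four significant figures.
Convert: Path length L = 1.519e+04 mm = 15.19 m.
Convert: Hardness H = 92.40 HV × 9.807 MPa/HV = 906.2 MPa = 9.062e+08 Pa.
Convert: Pin diameter d = 2.756 mm = 0.002756 m. Contact area A = π·d²/4 = π·(0.002756 m)²/4 = 5.966e-06 m².
Restated in SI base units: W = 441.3 N, H = 9.062e+08 Pa, K = 1.518e-06.
Worn volume V = K·W·L/H = 1.518e-06 · 441.3 · 15.19 / 9.062e+08 = 1.123e-11 m³.
Wear depth h = V/A = 1.123e-11 / 5.966e-06 = 1.882e-06 m.

value=1.882e-06 m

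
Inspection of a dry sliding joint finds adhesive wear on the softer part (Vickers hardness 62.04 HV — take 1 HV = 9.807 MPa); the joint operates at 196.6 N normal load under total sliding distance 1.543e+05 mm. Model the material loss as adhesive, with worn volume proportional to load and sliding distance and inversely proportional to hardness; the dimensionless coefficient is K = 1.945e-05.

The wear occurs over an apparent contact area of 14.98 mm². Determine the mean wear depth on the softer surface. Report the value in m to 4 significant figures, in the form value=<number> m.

value=6.474e-05 m

Intermediate values are shown rounded, and each operation runs at full precision — rounded just once: 4 significant digits.
Convert: The distance L = 1.543e+05 mm = 154.3 m.
Convert: Hardness H = 62.04 HV × 9.807 MPa/HV = 608.4 MPa = 6.084e+08 Pa.
Convert: Contact area A = 14.98 mm² = 1.498e-05 m².
Restated in SI base units: W = 196.6 N, H = 6.084e+08 Pa, K = 1.945e-05.
The Archard volume V = K·W·L/H = 1.945e-05 · 196.6 · 154.3 / 6.084e+08 = 9.698e-10 m³.
Mean wear depth h = V/A = 9.698e-10 / 1.498e-05 = 6.474e-05 m.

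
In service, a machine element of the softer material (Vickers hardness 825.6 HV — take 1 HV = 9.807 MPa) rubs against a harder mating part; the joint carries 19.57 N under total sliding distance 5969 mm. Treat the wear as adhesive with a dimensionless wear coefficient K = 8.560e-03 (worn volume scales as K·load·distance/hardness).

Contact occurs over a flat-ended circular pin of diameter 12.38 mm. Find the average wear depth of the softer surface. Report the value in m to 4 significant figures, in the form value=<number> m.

value=1.026e-06 m

Each operation carries full precision — intermediate values are displayed rounded. Rounded once at the end to 4 significant digits.
Convert: Distance covered L = 5969 mm = 5.969 m.
Convert: Hardness H = 825.6 HV × 9.807 MPa/HV = 8097 MPa = 8.097e+09 Pa.
Convert: Pin diameter d = 12.38 mm = 0.01238 m. Contact area A = π·d²/4 = π·(0.01238 m)²/4 = 1.204e-04 m².
Working in SI base units: W = 19.57 N, H = 8.097e+09 Pa, K = 8.560e-03.
Archard volume V = K·W·L/H = 8.560e-03 · 19.57 · 5.969 / 8.097e+09 = 1.235e-10 m³.
Mean depth h = V/A = 1.235e-10 / 1.204e-04 = 1.026e-06 m.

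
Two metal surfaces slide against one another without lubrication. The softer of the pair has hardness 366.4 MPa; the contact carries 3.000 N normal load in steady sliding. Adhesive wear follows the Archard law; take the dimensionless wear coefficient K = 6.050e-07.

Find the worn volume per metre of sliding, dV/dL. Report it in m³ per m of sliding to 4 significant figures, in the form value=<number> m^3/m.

value=4.954e-15 m^3/m

Intermediate values are shown rounded; all arithmetic maintains exact precision, and one last rounding: four significant figures.
Convert: Hardness H = 366.4 MPa = 3.664e+08 Pa.
In SI base units: W = 3.000 N, H = 3.664e+08 Pa, K = 6.050e-07.
Volumetric rate dV/dL = K·W/H (independent of L): 6.050e-07 · 3.000 / 3.664e+08 = 4.954e-15 m³/m.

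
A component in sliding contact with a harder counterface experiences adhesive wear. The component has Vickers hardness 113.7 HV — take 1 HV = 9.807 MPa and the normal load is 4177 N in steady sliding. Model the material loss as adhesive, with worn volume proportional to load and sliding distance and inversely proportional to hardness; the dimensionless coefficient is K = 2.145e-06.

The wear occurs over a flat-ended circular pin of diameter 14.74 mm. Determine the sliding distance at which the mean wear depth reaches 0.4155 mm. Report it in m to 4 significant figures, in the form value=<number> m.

The computation runs at full float precision. Intermediate values are displayed rounded — one final rounding, at 4 significant digits.
Convert: Hardness H = 113.7 HV × 9.807 MPa/HV = 1115 MPa = 1.115e+09 Pa.
Convert: Pin diameter d = 14.74 mm = 0.01474 m. Contact area A = π·d²/4 = π·(0.01474 m)²/4 = 1.706e-04 m².
Convert: Depth limit h_lim = 0.4155 mm = 4.155e-04 m.
Restated in SI base units: W = 4177 N, H = 1.115e+09 Pa, K = 2.145e-06.
Limit volume V_lim = h_lim·A = 4.155e-04 · 1.706e-04 = 7.090e-08 m³.
Life L = V_lim·H/(K·W) = 7.090e-08 · 1.115e+09 / (2.145e-06 · 4177) = 8824 m.

value=8824 m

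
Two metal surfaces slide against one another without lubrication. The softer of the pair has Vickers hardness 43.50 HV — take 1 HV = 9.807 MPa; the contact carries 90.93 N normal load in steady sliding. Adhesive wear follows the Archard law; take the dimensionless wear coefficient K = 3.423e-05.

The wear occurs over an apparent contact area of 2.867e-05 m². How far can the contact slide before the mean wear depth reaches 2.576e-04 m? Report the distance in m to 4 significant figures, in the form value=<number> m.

Displayed values are rounded. Each operation keeps full precision; a lone final rounding: 4 significant digits.
Hardness H = 43.50 HV × 9.807 MPa/HV = 426.6 MPa = 4.266e+08 Pa.
Restated in SI base units: W = 90.93 N, H = 4.266e+08 Pa, K = 3.423e-05.
At the depth limit, V_lim = h_lim·A = 2.576e-04 · 2.867e-05 = 7.385e-09 m³.
Thus life L = V_lim·H/(K·W) = 7.385e-09 · 4.266e+08 / (3.423e-05 · 90.93) = 1012 m.

value=1012 m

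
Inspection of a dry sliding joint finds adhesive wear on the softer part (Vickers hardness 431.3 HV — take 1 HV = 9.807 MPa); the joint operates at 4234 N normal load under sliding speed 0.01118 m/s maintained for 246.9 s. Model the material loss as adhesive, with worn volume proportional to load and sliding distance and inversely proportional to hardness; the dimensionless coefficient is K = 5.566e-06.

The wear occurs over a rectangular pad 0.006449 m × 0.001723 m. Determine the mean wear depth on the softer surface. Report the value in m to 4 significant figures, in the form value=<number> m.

The intermediates are printed rounded — the computation keeps exact precision. Rounded once at the end, at four significant figures.
Path length L = v·t = 0.01118 m/s × 246.9 s = 2.760 m.
Hardness H = 431.3 HV × 9.807 MPa/HV = 4230 MPa = 4.230e+09 Pa.
Contact area A = 0.006449 m × 0.001723 m = 1.111e-05 m².
Collected in SI base units: W = 4234 N, H = 4.230e+09 Pa, K = 5.566e-06.
Archard volume V = K·W·L/H = 5.566e-06 · 4234 · 2.760 / 4.230e+09 = 1.538e-11 m³.
Average depth h = V/A = 1.538e-11 / 1.111e-05 = 1.384e-06 m.

value=1.384e-06 m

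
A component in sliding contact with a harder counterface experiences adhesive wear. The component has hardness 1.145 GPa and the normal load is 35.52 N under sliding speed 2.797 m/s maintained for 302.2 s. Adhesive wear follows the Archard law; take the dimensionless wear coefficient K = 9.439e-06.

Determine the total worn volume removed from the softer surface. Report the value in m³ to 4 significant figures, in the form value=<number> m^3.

value=2.475e-10 m^3

All working math keeps full precision — quoted intermediates are rounded. Rounded just once, at 4 significant digits.
Distance L = v·t = 2.797 m/s × 302.2 s = 845.3 m.
Hardness H = 1.145 GPa = 1.145e+09 Pa.
In SI base units: W = 35.52 N, H = 1.145e+09 Pa, K = 9.439e-06.
Archard volume V = K·W·L/H = 9.439e-06 · 35.52 · 845.3 / 1.145e+09 = 2.475e-10 m³.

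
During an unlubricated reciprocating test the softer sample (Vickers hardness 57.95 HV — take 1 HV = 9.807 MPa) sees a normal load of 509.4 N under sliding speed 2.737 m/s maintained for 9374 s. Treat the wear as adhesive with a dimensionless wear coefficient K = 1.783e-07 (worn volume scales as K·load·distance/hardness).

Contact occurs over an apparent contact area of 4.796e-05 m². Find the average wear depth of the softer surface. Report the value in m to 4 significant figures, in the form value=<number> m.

value=8.550e-05 m

The computation carries exact precision, and intermediates are printed rounded, and rounded just once, at four significant digits.
Distance L = v·t = 2.737 m/s × 9374 s = 2.566e+04 m.
Hardness H = 57.95 HV × 9.807 MPa/HV = 568.3 MPa = 5.683e+08 Pa.
SI base units throughout: W = 509.4 N, H = 5.683e+08 Pa, K = 1.783e-07.
Volume removed: V = K·W·L/H = 1.783e-07 · 509.4 · 2.566e+04 / 5.683e+08 = 4.100e-09 m³.
Mean depth h = V/A = 4.100e-09 / 4.796e-05 = 8.550e-05 m.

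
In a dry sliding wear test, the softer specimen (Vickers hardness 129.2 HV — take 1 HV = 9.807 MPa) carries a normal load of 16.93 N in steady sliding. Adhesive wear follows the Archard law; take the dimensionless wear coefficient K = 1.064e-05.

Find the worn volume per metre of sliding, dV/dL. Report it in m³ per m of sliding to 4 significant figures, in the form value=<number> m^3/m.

value=1.422e-13 m^3/m

Intermediate values are printed rounded — the computation keeps full float precision. Rounded once at the end: 4 significant digits.
Hardness H = 129.2 HV × 9.807 MPa/HV = 1267 MPa = 1.267e+09 Pa.
As SI base values: W = 16.93 N, H = 1.267e+09 Pa, K = 1.064e-05.
Volumetric rate dV/dL = K·W/H, so: 1.064e-05 · 16.93 / 1.267e+09 = 1.422e-13 m³/m.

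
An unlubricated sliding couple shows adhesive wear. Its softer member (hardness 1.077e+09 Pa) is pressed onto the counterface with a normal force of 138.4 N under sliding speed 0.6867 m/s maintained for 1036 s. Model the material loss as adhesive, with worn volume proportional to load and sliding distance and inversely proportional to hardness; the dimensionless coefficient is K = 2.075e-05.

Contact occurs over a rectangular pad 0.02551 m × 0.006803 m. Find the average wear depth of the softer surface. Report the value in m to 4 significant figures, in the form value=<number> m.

value=1.093e-05 m

Intermediates are shown rounded. Every step runs at full float precision, and one last rounding, at 4 significant digits.
Total distance L = v·t = 0.6867 m/s × 1036 s = 711.4 m.
Contact area A = 0.02551 m × 0.006803 m = 1.735e-04 m².
Working in SI base units: W = 138.4 N, H = 1.077e+09 Pa, K = 2.075e-05.
Worn volume V = K·W·L/H = 2.075e-05 · 138.4 · 711.4 / 1.077e+09 = 1.897e-09 m³.
Depth of wear h = V/A = 1.897e-09 / 1.735e-04 = 1.093e-05 m.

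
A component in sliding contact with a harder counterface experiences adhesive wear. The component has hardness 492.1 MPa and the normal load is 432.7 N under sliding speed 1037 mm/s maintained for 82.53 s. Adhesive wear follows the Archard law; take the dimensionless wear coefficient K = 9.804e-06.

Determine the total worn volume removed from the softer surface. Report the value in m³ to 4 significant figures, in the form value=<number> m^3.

Intermediate values appear rounded. Each operation holds full float precision; a single final rounding, at 4 significant figures.
Convert: Sliding speed v = 1037 mm/s = 1.037 m/s. Distance L = v·t = 1.037 m/s × 82.53 s = 85.58 m.
Convert: Hardness H = 492.1 MPa = 4.921e+08 Pa.
Restated in SI base units: W = 432.7 N, H = 4.921e+08 Pa, K = 9.804e-06.
The Archard volume V = K·W·L/H = 9.804e-06 · 432.7 · 85.58 / 4.921e+08 = 7.378e-10 m³.

value=7.378e-10 m^3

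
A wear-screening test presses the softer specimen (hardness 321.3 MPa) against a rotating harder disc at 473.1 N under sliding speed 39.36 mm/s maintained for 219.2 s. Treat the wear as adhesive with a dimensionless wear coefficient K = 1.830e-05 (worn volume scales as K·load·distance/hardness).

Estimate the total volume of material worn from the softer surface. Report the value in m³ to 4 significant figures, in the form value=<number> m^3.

value=2.325e-10 m^3

All working math maintains exact precision; intermediate values are printed rounded — a lone final rounding to four significant figures.
Sliding speed v = 39.36 mm/s = 0.03936 m/s. Path length L = v·t = 0.03936 m/s × 219.2 s = 8.628 m.
Hardness H = 321.3 MPa = 3.213e+08 Pa.
In SI base units, W = 473.1 N, H = 3.213e+08 Pa, K = 1.830e-05.
Archard volume V = K·W·L/H = 1.830e-05 · 473.1 · 8.628 / 3.213e+08 = 2.325e-10 m³.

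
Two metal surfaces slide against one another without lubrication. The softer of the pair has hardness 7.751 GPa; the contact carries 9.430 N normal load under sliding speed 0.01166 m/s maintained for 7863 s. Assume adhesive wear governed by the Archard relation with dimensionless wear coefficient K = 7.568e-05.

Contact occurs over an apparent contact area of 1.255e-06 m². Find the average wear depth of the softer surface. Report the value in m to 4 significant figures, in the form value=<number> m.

value=6.726e-06 m

The computation holds exact precision — intermediate values are displayed rounded, and rounded just once to four significant digits.
Convert: Total distance L = v·t = 0.01166 m/s × 7863 s = 91.68 m.
Convert: Hardness H = 7.751 GPa = 7.751e+09 Pa.
Expressed in SI base units: W = 9.430 N, H = 7.751e+09 Pa, K = 7.568e-05.
By Archard's law, V = K·W·L/H = 7.568e-05 · 9.430 · 91.68 / 7.751e+09 = 8.442e-12 m³.
Depth of wear h = V/A = 8.442e-12 / 1.255e-06 = 6.726e-06 m.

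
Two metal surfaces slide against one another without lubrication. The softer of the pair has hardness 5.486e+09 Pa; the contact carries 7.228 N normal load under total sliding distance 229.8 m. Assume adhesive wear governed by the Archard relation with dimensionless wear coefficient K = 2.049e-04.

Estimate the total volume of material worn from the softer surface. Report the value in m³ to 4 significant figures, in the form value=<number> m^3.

value=6.204e-11 m^3

The computation holds full precision — intermediates are printed rounded. Rounded just once: 4 significant figures.
SI base units throughout: W = 7.228 N, H = 5.486e+09 Pa, K = 2.049e-04.
Volume removed: V = K·W·L/H = 2.049e-04 · 7.228 · 229.8 / 5.486e+09 = 6.204e-11 m³.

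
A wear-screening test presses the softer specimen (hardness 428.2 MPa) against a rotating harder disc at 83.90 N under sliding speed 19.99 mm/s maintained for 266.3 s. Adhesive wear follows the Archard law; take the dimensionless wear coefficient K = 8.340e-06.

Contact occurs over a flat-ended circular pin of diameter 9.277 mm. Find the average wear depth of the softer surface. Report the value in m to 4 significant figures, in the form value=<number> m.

value=1.287e-07 m

Shown intermediates are rounded, and each operation maintains full float precision. Rounded once at the end, at 4 significant figures.
Convert: Sliding speed v = 19.99 mm/s = 0.01999 m/s. Sliding distance L = v·t = 0.01999 m/s × 266.3 s = 5.323 m.
Convert: Hardness H = 428.2 MPa = 4.282e+08 Pa.
Convert: Pin diameter d = 9.277 mm = 0.009277 m. Contact area A = π·d²/4 = π·(0.009277 m)²/4 = 6.759e-05 m².
Expressed in SI base units: W = 83.90 N, H = 4.282e+08 Pa, K = 8.340e-06.
By Archard's law, V = K·W·L/H = 8.340e-06 · 83.90 · 5.323 / 4.282e+08 = 8.699e-12 m³.
Depth h = V/A = 8.699e-12 / 6.759e-05 = 1.287e-07 m.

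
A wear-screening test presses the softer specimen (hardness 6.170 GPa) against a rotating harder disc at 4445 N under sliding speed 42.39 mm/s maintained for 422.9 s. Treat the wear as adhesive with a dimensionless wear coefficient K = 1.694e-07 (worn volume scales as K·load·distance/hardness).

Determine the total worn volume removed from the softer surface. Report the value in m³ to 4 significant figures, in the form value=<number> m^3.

value=2.188e-12 m^3

Intermediate values are printed rounded — the algebra keeps full float precision — a single final rounding: four significant digits.
Sliding speed v = 42.39 mm/s = 0.04239 m/s. Total distance L = v·t = 0.04239 m/s × 422.9 s = 17.93 m.
Hardness H = 6.170 GPa = 6.170e+09 Pa.
As SI base values: W = 4445 N, H = 6.170e+09 Pa, K = 1.694e-07.
Archard volume V = K·W·L/H = 1.694e-07 · 4445 · 17.93 / 6.170e+09 = 2.188e-12 m³.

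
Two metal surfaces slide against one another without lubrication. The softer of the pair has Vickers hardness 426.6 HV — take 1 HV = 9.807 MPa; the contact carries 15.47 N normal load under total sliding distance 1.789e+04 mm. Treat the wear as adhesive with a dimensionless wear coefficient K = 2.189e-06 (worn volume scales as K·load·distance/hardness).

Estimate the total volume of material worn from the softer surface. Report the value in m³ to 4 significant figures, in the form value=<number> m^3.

The algebra keeps full float precision — the intermediates are displayed rounded; one final rounding, at 4 significant digits.
Path length L = 1.789e+04 mm = 17.89 m.
Hardness H = 426.6 HV × 9.807 MPa/HV = 4184 MPa = 4.184e+09 Pa.
In SI base units: W = 15.47 N, H = 4.184e+09 Pa, K = 2.189e-06.
Volume removed: V = K·W·L/H = 2.189e-06 · 15.47 · 17.89 / 4.184e+09 = 1.448e-13 m³.

value=1.448e-13 m^3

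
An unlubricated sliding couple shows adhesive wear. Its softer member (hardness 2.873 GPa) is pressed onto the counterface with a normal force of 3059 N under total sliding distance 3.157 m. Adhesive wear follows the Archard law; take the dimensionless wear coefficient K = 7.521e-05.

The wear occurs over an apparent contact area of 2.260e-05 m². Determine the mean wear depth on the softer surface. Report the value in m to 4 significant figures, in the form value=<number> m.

The computation runs at full precision. Intermediates are printed rounded. Rounded just once, at four significant digits.
Hardness H = 2.873 GPa = 2.873e+09 Pa.
As SI base values: W = 3059 N, H = 2.873e+09 Pa, K = 7.521e-05.
By Archard's law, V = K·W·L/H = 7.521e-05 · 3059 · 3.157 / 2.873e+09 = 2.528e-10 m³.
Wear depth h = V/A = 2.528e-10 / 2.260e-05 = 1.119e-05 m.

value=1.119e-05 m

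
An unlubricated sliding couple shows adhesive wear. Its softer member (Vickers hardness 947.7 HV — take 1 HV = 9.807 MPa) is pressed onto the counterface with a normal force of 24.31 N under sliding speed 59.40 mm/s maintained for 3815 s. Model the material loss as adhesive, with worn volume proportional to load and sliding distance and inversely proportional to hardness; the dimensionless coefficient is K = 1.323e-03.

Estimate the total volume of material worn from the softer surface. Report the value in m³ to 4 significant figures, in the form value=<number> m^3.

value=7.842e-10 m^3

Intermediate values appear rounded. The computation maintains full float precision; one final rounding: 4 significant digits.
Sliding speed v = 59.40 mm/s = 0.05940 m/s. Sliding distance L = v·t = 0.05940 m/s × 3815 s = 226.6 m.
Hardness H = 947.7 HV × 9.807 MPa/HV = 9294 MPa = 9.294e+09 Pa.
In SI base units: W = 24.31 N, H = 9.294e+09 Pa, K = 1.323e-03.
Apply Archard: V = K·W·L/H = 1.323e-03 · 24.31 · 226.6 / 9.294e+09 = 7.842e-10 m³.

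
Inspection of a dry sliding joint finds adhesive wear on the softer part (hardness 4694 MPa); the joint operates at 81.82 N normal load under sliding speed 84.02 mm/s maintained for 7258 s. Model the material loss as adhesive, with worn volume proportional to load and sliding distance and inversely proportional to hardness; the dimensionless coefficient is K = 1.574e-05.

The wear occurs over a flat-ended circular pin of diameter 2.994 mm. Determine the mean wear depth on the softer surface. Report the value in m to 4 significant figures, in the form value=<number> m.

value=2.376e-05 m

Every step carries exact precision; the intermediates are printed rounded, and rounded just once: four significant figures.
Convert: Sliding speed v = 84.02 mm/s = 0.08402 m/s. The distance L = v·t = 0.08402 m/s × 7258 s = 609.8 m.
Convert: Hardness H = 4694 MPa = 4.694e+09 Pa.
Convert: Pin diameter d = 2.994 mm = 0.002994 m. Contact area A = π·d²/4 = π·(0.002994 m)²/4 = 7.040e-06 m².
Collected in SI base units: W = 81.82 N, H = 4.694e+09 Pa, K = 1.574e-05.
Apply Archard: V = K·W·L/H = 1.574e-05 · 81.82 · 609.8 / 4.694e+09 = 1.673e-10 m³.
Mean wear depth h = V/A = 1.673e-10 / 7.040e-06 = 2.376e-05 m.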